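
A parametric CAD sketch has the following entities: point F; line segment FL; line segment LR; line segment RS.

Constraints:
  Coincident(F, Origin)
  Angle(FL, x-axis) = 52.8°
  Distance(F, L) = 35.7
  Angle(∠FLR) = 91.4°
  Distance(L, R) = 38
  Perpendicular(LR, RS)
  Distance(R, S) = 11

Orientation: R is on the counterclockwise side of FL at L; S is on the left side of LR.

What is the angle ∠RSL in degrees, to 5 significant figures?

73.856°

F is at the origin; FL runs at 52.8° with length 35.7, so L = 35.7·(cos 52.8°, sin 52.8°) = (21.584, 28.436). ∠FLR = 91.4°, so LR runs at 52.8° + (180° − 91.4°) = 141.40° from the x-axis; with |LR| = 38.0, R = L + 38.0·(cos 141.40°, sin 141.40°) = (-8.1136, 52.144). LR ⟂ RS; with |RS| = 11.0 on the left of LR, S = R + 11.0·(-0.62388, -0.78152) = (-14.976, 43.547). Then cos ∠RSL = SR·SL / (|SR||SL|), giving 73.856°.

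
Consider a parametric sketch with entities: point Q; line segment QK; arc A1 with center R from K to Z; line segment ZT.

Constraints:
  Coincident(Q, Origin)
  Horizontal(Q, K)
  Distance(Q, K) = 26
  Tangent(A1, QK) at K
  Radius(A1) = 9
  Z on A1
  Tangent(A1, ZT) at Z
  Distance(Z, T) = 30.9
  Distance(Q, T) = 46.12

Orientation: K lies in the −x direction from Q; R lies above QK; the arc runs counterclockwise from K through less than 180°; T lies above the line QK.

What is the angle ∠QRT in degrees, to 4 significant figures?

100.9°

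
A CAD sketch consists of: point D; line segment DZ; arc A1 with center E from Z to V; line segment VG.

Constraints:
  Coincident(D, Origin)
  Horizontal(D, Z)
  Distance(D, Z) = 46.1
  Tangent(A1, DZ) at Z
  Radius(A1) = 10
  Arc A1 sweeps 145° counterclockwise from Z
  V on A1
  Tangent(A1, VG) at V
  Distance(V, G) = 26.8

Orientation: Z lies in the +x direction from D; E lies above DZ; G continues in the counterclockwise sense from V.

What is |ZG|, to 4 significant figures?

37.28

D is at the origin; D and Z share the same y with |DZ| = 46.1 and Z on the +x side, so Z = (46.10, 0.000). Since A1 is tangent to DZ there, EZ ⟂ DZ, so E = Z + (0, 10) = (46.10, 10.00). On A1, Z sits at bearing -90° from E; a 145° counterclockwise sweep puts V at bearing 55°, so V = E + 10.0·(cos 55°, sin 55°) = (51.84, 18.19). The tangent condition forces EV to be normal to VG, so VG runs along (−sin 55°, cos 55°); with |VG| = 26.8, G = (29.88, 33.56). Then |ZG| = |G − Z| = 37.28.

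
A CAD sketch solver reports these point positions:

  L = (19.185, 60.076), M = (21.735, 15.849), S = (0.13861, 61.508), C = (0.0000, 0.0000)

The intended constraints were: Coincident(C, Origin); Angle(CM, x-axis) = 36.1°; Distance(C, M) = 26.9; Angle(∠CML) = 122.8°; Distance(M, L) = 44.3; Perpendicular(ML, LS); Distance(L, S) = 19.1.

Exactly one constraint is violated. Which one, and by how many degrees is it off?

Perpendicular(ML, LS) — off by 7.60°.

C = (0.00, 0.00) ✓; CM at 36.10° ✓; |CM| = 26.90 ✓; ∠CML = 122.8° ✓; |ML| = 44.30 ✓; ∠(ML, LS) = 82.40° ✗; |LS| = 19.10 ✓.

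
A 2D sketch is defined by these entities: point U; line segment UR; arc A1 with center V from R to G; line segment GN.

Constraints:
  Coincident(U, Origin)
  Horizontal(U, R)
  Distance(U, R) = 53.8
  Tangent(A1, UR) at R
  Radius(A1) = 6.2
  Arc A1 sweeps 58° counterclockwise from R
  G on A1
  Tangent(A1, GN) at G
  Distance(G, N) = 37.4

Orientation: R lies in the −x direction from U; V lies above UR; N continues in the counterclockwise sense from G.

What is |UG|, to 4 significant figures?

48.63

U is at the origin; U and R share the same y with |UR| = 53.8 and R on the −x side, so R = (-53.80, 0.000). A1 meets UR tangentially, so VR is at right angles to UR, so V = R + (0, 6.2) = (-53.80, 6.200). On A1, R sits at bearing -90° from V; a 58° counterclockwise sweep puts G at bearing -32°, so G = V + 6.2·(cos -32°, sin -32°) = (-48.54, 2.915). Then |UG| = |G − U| = 48.63.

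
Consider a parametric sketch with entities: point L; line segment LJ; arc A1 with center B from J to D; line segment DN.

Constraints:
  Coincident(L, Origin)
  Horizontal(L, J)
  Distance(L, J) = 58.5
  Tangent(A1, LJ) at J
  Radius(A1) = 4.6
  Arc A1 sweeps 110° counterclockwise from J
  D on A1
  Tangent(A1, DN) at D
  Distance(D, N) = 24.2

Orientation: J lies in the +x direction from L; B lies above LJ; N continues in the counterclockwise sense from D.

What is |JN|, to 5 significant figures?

29.183

L is at the origin; L and J share the same y with |LJ| = 58.5 and J on the +x side, so J = (58.500, 0.0000). Since A1 is tangent to LJ there, BJ ⟂ LJ, so B = J + (0, 4.6) = (58.500, 4.6000). On A1, J sits at bearing -90° from B; a 110° counterclockwise sweep puts D at bearing 20°, so D = B + 4.6·(cos 20°, sin 20°) = (62.823, 6.1733). Tangency of A1 to DN means the radius BD is perpendicular to DN, so DN runs along (−sin 20°, cos 20°); with |DN| = 24.2, N = (54.546, 28.914). Then |JN| = |N − J| = 29.183.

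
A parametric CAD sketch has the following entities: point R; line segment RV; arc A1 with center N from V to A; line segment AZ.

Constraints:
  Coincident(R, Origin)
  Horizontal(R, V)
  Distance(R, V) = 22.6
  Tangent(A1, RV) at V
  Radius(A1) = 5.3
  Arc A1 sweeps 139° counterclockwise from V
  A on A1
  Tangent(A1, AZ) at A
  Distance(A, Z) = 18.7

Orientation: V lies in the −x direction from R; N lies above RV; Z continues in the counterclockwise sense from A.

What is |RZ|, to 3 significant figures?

39.6

R is at the origin; R and V share the same y with |RV| = 22.6 and V on the −x side, so V = (-22.6, 0.00). Since A1 is tangent to RV there, NV ⟂ RV, so N = V + (0, 5.3) = (-22.6, 5.30). On A1, V sits at bearing -90° from N; a 139° counterclockwise sweep puts A at bearing 49°, so A = N + 5.3·(cos 49°, sin 49°) = (-19.1, 9.30). Since A1 is tangent to AZ there, NA ⟂ AZ, so AZ runs along (−sin 49°, cos 49°); with |AZ| = 18.7, Z = (-33.2, 21.6). Then |RZ| = |Z − R| = 39.6.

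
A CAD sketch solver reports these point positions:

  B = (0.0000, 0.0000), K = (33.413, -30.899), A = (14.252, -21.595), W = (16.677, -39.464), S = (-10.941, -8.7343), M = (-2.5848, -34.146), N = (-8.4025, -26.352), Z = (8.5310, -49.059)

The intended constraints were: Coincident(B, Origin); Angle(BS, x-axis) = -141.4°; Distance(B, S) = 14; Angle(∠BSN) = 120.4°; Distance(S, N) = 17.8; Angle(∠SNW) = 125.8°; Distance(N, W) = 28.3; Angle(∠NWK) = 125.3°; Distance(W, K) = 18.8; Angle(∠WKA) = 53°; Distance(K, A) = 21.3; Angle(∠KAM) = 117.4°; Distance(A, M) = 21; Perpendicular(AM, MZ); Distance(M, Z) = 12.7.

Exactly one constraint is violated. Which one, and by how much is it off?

Distance(M, Z) = 12.7 — off by 5.90.

B = (0.00, 0.00) ✓; BS at -141.4° ✓; |BS| = 14.00 ✓; ∠BSN = 120.4° ✓; |SN| = 17.80 ✓; ∠SNW = 125.8° ✓; |NW| = 28.30 ✓; ∠NWK = 125.3° ✓; |WK| = 18.80 ✓; ∠WKA = 53.00° ✓; |KA| = 21.30 ✓; ∠KAM = 117.4° ✓; |AM| = 21.00 ✓; ∠(AM, MZ) = 90.00° ✓; |MZ| = 18.60 ✗.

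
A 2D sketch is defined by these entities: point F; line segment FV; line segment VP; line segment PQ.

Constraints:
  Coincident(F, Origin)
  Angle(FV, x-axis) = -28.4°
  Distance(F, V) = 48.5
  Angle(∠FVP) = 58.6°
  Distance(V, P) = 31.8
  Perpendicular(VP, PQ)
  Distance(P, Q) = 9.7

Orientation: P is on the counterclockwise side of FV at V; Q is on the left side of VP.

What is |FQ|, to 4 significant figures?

32.36

F is at the origin; FV runs at -28.4° with length 48.5, so V = 48.5·(cos -28.4°, sin -28.4°) = (42.66, -23.07). ∠FVP = 58.6°, so VP runs at -28.4° + (180° − 58.6°) = 93.00° from the x-axis; with |VP| = 31.8, P = V + 31.8·(cos 93.00°, sin 93.00°) = (41.00, 8.689). The perpendicularity gives PQ at right angles to VP; with |PQ| = 9.7 on the left of VP, Q = P + 9.7·(-0.9986, -0.05234) = (31.31, 8.181). Then |FQ| = |Q − F| = 32.36.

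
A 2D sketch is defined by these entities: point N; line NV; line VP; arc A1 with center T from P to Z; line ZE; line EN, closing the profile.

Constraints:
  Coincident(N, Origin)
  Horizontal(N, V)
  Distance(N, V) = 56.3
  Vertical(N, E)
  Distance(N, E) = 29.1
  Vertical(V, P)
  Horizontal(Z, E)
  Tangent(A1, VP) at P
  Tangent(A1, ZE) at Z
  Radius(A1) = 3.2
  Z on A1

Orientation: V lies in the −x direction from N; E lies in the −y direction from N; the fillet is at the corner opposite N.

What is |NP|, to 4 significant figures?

61.97

The virtual corner opposite N is at (-56.30, -29.10). The tangent condition forces TP to be normal to VP and tangency of A1 to ZE means the radius TZ is perpendicular to ZE, with radius 3.2, so the center T sits 3.2 in from both sides at T = (-53.10, -25.90). That places the tangent points at P = (-56.30, -25.90) on VP and Z = (-53.10, -29.10) on ZE. Then |NP| = |P − N| = 61.97.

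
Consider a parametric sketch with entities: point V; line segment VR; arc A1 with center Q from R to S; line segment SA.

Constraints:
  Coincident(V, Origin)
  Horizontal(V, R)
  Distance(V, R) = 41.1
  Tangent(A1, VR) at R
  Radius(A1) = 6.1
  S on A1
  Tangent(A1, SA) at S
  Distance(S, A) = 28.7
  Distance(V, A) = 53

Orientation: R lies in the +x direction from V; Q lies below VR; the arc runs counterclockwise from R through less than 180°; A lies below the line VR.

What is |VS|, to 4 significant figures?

35.77

Checks: ∠(QR, RV) = 90.00° ✓; |QR| = 6.100 ✓; |QS| = 6.100 ✓; ∠(QS, SA) = 90.00° ✓; |SA| = 28.70 ✓; |VA| = 53.00 ✓.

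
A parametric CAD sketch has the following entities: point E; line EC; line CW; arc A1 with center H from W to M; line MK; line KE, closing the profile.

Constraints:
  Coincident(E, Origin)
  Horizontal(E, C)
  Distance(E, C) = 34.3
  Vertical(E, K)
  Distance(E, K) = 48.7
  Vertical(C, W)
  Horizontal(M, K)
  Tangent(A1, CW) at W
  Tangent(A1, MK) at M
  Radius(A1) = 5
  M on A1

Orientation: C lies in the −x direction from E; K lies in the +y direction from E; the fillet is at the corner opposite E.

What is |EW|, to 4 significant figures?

55.55

E is at the origin; E and C share the same y with |EC| = 34.3 and C on the −x side, so C = (-34.30, 0.000). E and K share the same x with |EK| = 48.7 and K on the +y side, so K = (0.000, 48.70). The virtual corner opposite E is at (-34.30, 48.70). Since A1 is tangent to CW there, HW ⟂ CW and tangency of A1 to MK means the radius HM is perpendicular to MK, with radius 5.0, so the center H sits 5.0 in from both sides at H = (-29.30, 43.70). That places the tangent points at W = (-34.30, 43.70) on CW and M = (-29.30, 48.70) on MK. Then |EW| = |W − E| = 55.55.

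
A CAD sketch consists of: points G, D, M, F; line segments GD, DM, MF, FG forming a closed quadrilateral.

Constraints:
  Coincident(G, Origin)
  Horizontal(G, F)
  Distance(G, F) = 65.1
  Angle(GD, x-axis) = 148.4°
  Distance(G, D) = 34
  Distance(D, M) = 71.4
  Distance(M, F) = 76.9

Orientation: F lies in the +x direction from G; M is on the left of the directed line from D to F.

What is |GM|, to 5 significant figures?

69.666

Checks: |DM| = 71.40 ✓; |MF| = 76.90 ✓.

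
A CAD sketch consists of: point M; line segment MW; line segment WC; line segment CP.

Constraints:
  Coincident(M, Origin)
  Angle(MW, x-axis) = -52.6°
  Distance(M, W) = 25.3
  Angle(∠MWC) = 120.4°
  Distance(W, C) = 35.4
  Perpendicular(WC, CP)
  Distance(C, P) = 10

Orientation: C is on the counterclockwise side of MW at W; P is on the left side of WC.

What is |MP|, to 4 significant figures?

49.63

M is at the origin; MW runs at -52.6° with length 25.3, so W = 25.3·(cos -52.6°, sin -52.6°) = (15.37, -20.10). ∠MWC = 120.4°, so WC runs at -52.6° + (180° − 120.4°) = 7.000° from the x-axis; with |WC| = 35.4, C = W + 35.4·(cos 7.000°, sin 7.000°) = (50.50, -15.78). WC is perpendicular to CP; with |CP| = 10.0 on the left of WC, P = C + 10.0·(-0.1219, 0.9925) = (49.28, -5.859). Then |MP| = |P − M| = 49.63.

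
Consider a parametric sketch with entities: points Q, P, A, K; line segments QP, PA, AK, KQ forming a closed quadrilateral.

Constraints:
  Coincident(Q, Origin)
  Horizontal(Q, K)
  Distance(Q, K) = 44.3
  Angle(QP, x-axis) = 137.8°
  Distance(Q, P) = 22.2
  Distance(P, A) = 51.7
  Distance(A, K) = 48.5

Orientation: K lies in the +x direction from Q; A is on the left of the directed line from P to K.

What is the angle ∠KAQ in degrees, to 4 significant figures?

52.38°

Q is at the origin; QK is horizontal with |QK| = 44.3 and K in +x, so K = (44.3, 0). QP runs at 137.8° with |QP| = 22.2, so P = (-16.45, 14.91). A is determined by |PA| = 51.7 and |AK| = 48.5 together: it lies at the intersection of circle(P, 51.7) and circle(K, 48.5). With |PK| = 62.55, the foot of the radical line on PK is 33.84 from P and the perpendicular offset is √(51.7² − 33.84²) = 39.09. Taking the left-of-PK solution: A = (25.74, 44.81).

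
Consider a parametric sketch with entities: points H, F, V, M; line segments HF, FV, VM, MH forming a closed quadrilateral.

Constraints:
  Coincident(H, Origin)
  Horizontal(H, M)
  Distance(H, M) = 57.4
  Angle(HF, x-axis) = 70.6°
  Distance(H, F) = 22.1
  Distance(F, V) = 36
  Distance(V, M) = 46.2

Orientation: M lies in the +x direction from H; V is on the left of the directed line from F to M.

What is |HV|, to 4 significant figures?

55.46

Checks: |FV| = 36.00 ✓; |VM| = 46.20 ✓.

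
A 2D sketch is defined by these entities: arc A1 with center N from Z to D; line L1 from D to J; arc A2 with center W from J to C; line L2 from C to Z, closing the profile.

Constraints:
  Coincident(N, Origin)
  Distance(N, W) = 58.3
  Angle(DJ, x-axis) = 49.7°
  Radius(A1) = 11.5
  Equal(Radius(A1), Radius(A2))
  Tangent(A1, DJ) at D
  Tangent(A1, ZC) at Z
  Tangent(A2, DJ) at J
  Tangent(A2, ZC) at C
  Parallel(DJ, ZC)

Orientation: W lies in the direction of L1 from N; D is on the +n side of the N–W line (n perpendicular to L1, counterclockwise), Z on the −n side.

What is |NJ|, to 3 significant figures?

59.4

The slot axis is L1's direction at 49.7°, so u = (cos 49.7°, sin 49.7°) = (0.647, 0.763) and n = (−sin 49.7°, cos 49.7°) = (-0.763, 0.647). N is at the origin and W lies 58.3 along u from N, so W = 58.3·u = (37.7, 44.5). Tangency of A1 to both parallel lines with radius 11.5 puts D and Z at N ± 11.5·n: D = (-8.77, 7.44), Z = (8.77, -7.44). Equal radii place J and C the same way about W: J = W + 11.5·n = (28.9, 51.9), C = W − 11.5·n = (46.5, 37.0). Then |NJ| = |J − N| = 59.4.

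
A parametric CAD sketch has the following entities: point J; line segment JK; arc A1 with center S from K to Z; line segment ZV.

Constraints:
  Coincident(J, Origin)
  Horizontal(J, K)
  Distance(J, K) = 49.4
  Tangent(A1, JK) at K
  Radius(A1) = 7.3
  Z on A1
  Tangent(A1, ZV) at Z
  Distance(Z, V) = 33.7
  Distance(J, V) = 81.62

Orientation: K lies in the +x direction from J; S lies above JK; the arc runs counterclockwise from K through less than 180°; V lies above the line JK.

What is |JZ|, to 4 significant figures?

55.12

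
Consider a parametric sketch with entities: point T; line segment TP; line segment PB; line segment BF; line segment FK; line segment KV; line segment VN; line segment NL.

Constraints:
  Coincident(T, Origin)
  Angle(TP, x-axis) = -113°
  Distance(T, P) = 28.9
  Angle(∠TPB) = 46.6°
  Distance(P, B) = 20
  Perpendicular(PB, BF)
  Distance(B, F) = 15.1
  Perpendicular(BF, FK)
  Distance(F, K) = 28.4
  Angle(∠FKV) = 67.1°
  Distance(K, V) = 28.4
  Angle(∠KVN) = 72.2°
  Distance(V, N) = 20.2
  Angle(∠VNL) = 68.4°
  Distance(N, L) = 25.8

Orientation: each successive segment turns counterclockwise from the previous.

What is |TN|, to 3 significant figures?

19.0

T is at the origin; TP runs at -113.0° with length 28.9, so P = (-11.3, -26.6). ∠TPB = 46.6° gives PB at 20.4° from the x-axis; with |PB| = 20.0, B = (7.45, -19.6). PB ⟂ BF, so BF runs at 110°; with |BF| = 15.1, F = (2.19, -5.48). BF ⟂ FK, so FK runs at -160°; with |FK| = 28.4, K = (-24.4, -15.4). ∠FKV = 67.1° gives KV at -46.7° from the x-axis; with |KV| = 28.4, V = (-4.95, -36.0). ∠KVN = 72.2° gives VN at 61.1° from the x-axis; with |VN| = 20.2, N = (4.81, -18.4). Then |TN| = |N − T| = 19.0.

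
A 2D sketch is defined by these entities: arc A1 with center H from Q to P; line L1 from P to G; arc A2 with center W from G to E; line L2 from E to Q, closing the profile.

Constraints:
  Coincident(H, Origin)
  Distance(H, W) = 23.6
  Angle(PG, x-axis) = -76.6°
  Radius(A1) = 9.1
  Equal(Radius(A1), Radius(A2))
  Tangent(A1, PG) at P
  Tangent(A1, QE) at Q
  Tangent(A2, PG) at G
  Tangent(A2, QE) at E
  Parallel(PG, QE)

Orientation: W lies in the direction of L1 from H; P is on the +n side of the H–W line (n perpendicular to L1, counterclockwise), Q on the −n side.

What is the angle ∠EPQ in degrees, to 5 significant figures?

52.361°

Tangency of A1 to both parallel lines with radius 9.1 puts P and Q at H ± 9.1·n: P = (8.8523, 2.1089), Q = (-8.8523, -2.1089). Equal radii place G and E the same way about W: G = W + 9.1·n = (14.322, -20.849), E = W − 9.1·n = (-3.3830, -25.066). Then cos ∠EPQ = PE·PQ / (|PE||PQ|), giving 52.361°.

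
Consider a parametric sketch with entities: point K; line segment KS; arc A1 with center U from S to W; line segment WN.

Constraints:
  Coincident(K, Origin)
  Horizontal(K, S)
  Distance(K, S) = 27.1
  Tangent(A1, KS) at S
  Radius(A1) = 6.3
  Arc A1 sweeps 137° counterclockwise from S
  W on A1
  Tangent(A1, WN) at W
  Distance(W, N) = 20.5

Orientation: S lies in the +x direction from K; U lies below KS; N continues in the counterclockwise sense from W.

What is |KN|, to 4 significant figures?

45.25

K is at the origin; KS is horizontal with |KS| = 27.1 and S on the +x side, so S = (27.10, 0.000). Tangency of A1 to KS means the radius US is perpendicular to KS, so U = S + (0, -6.3) = (27.10, -6.300). On A1, S sits at bearing 90° from U; a 137° counterclockwise sweep puts W at bearing 227°, so W = U + 6.3·(cos 227°, sin 227°) = (22.80, -10.91). Tangency of A1 to WN means the radius UW is perpendicular to WN, so WN runs along (−sin 227°, cos 227°); with |WN| = 20.5, N = (37.80, -24.89). Then |KN| = |N − K| = 45.25.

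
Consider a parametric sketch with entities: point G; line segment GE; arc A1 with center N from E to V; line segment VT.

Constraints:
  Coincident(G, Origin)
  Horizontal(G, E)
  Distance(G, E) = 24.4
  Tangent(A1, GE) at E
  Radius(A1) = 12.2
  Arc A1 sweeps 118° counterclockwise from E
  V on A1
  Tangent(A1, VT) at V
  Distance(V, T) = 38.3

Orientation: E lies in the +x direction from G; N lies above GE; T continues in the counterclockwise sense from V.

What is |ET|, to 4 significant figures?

52.24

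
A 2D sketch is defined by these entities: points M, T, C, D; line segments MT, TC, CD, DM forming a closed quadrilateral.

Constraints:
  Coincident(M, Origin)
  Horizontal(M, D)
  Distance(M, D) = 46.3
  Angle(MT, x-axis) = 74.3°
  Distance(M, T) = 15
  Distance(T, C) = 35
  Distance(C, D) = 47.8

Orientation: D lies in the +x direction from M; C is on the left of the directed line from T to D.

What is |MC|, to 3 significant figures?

49.3

M is at the origin; MD is horizontal with |MD| = 46.3 and D in +x, so D = (46.3, 0). MT runs at 74.3° with |MT| = 15.0, so T = (4.06, 14.4). C is determined by |TC| = 35.0 and |CD| = 47.8 together: it lies at the intersection of circle(T, 35.0) and circle(D, 47.8). With |TD| = 44.6, the foot of the radical line on TD is 10.4 from T and the perpendicular offset is √(35.0² − 10.4²) = 33.4. Taking the left-of-TD solution: C = (24.8, 42.7).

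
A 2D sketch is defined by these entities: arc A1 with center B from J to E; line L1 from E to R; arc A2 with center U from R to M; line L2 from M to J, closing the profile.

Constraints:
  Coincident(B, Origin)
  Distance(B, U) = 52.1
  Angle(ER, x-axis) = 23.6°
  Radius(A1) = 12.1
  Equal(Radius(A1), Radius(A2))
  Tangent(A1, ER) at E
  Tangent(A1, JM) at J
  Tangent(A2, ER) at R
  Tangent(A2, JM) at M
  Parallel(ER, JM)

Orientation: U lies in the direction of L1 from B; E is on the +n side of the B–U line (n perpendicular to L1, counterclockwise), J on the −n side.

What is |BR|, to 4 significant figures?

53.49

The slot axis is L1's direction at 23.6°, so u = (cos 23.6°, sin 23.6°) = (0.9164, 0.4003) and n = (−sin 23.6°, cos 23.6°) = (-0.4003, 0.9164). B is at the origin and U lies 52.1 along u from B, so U = 52.1·u = (47.74, 20.86). Tangency of A1 to both parallel lines with radius 12.1 puts E and J at B ± 12.1·n: E = (-4.844, 11.09), J = (4.844, -11.09). Equal radii place R and M the same way about U: R = U + 12.1·n = (42.90, 31.95), M = U − 12.1·n = (52.59, 9.770). Then |BR| = |R − B| = 53.49.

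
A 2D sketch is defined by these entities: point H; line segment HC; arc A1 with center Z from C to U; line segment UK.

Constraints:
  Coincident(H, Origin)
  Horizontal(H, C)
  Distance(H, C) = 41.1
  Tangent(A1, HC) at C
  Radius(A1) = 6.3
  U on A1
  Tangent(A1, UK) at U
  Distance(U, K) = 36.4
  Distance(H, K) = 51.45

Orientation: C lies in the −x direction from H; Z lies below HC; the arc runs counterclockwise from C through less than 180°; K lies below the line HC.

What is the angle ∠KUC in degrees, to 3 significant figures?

122°

Checks: |ZU| = 6.300 ✓; ∠(ZU, UK) = 90.00° ✓; |UK| = 36.40 ✓; |HK| = 51.45 ✓.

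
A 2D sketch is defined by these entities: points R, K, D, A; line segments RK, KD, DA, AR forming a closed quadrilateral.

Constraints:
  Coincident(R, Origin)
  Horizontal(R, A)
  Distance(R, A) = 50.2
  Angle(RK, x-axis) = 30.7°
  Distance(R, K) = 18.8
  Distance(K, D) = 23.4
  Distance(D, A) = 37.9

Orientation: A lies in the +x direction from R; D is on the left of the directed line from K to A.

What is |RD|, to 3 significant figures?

40.7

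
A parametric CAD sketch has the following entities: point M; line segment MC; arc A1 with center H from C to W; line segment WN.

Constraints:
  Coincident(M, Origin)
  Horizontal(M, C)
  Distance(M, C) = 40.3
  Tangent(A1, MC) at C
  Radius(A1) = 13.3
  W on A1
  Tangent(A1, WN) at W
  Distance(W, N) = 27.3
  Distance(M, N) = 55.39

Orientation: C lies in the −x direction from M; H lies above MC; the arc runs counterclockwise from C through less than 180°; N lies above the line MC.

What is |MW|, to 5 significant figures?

32.223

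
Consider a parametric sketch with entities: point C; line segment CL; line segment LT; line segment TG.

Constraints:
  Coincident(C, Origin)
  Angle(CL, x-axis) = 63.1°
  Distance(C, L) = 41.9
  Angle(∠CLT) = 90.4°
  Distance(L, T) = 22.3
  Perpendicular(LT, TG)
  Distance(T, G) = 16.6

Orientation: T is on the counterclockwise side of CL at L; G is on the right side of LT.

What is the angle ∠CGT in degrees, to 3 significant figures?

21.1°

C is at the origin; CL runs at 63.1° with length 41.9, so L = 41.9·(cos 63.1°, sin 63.1°) = (19.0, 37.4). ∠CLT = 90.4°, so LT runs at 63.1° + (180° − 90.4°) = 153° from the x-axis; with |LT| = 22.3, T = L + 22.3·(cos 153°, sin 153°) = (-0.859, 47.6). The perpendicularity gives TG at right angles to LT; with |TG| = 16.6 on the right of LT, G = T + 16.6·(0.459, 0.889) = (6.75, 62.3). Then cos ∠CGT = GC·GT / (|GC||GT|), giving 21.1°.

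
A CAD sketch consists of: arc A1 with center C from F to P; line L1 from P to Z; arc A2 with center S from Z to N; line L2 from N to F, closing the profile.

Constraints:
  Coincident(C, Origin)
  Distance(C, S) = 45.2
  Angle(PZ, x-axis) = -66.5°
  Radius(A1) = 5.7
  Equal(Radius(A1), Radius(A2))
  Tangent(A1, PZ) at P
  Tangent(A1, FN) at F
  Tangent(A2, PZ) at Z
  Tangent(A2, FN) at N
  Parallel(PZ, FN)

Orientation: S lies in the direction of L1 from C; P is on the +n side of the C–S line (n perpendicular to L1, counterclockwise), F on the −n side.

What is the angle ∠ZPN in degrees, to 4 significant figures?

14.16°

The slot axis is L1's direction at -66.5°, so u = (cos -66.5°, sin -66.5°) = (0.3987, -0.9171) and n = (−sin -66.5°, cos -66.5°) = (0.9171, 0.3987). C is at the origin and S lies 45.2 along u from C, so S = 45.2·u = (18.02, -41.45). Tangency of A1 to both parallel lines with radius 5.7 puts P and F at C ± 5.7·n: P = (5.227, 2.273), F = (-5.227, -2.273). Equal radii place Z and N the same way about S: Z = S + 5.7·n = (23.25, -39.18), N = S − 5.7·n = (12.80, -43.72). Then cos ∠ZPN = PZ·PN / (|PZ||PN|), giving 14.16°.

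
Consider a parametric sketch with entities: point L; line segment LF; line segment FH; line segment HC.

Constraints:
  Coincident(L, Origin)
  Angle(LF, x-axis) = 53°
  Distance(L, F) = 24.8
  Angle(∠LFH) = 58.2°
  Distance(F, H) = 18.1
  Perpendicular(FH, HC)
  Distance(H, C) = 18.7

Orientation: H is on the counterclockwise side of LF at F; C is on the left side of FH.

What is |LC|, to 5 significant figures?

5.5649

L is at the origin; LF runs at 53.0° with length 24.8, so F = 24.8·(cos 53.0°, sin 53.0°) = (14.925, 19.806). ∠LFH = 58.2°, so FH runs at 53.0° + (180° − 58.2°) = 174.80° from the x-axis; with |FH| = 18.1, H = F + 18.1·(cos 174.80°, sin 174.80°) = (-3.1005, 21.447). FH ⟂ HC; with |HC| = 18.7 on the left of FH, C = H + 18.7·(-0.090633, -0.99588) = (-4.7953, 2.8236). Then |LC| = |C − L| = 5.5649.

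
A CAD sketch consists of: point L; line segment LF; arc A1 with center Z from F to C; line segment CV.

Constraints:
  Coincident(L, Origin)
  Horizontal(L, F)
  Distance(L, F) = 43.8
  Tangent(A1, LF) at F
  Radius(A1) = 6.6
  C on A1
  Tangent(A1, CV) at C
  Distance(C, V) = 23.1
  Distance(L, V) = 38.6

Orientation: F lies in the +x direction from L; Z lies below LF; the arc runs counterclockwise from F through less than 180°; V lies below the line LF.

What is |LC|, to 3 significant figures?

37.9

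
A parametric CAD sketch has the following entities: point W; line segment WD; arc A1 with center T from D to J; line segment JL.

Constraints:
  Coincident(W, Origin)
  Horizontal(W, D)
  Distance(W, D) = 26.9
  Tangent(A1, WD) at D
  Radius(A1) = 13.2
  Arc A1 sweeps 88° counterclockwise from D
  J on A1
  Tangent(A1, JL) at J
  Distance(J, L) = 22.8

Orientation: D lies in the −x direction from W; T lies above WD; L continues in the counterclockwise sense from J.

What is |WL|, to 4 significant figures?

37.80

W is at the origin; WD is horizontal with |WD| = 26.9 and D on the −x side, so D = (-26.90, 0.000). Since A1 is tangent to WD there, TD ⟂ WD, so T = D + (0, 13.2) = (-26.90, 13.20). On A1, D sits at bearing -90° from T; an 88° counterclockwise sweep puts J at bearing -2°, so J = T + 13.2·(cos -2°, sin -2°) = (-13.71, 12.74). Tangency of A1 to JL means the radius TJ is perpendicular to JL, so JL runs along (−sin -2°, cos -2°); with |JL| = 22.8, L = (-12.91, 35.53). Then |WL| = |L − W| = 37.80.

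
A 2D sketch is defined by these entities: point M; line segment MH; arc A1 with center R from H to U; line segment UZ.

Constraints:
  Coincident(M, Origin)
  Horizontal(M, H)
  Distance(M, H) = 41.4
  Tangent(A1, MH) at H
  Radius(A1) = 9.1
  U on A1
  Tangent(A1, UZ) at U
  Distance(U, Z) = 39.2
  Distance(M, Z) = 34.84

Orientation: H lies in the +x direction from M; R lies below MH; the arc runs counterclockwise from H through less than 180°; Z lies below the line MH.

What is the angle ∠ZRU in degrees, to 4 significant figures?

76.93°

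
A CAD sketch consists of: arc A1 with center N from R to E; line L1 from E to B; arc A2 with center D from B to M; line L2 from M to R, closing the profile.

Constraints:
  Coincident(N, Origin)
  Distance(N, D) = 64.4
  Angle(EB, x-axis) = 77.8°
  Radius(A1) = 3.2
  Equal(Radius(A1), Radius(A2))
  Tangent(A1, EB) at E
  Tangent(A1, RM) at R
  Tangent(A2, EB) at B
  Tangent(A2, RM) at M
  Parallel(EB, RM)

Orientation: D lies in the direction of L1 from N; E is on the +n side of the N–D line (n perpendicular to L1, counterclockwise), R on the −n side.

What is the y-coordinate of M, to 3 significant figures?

62.3

Tangency of A1 to both parallel lines with radius 3.2 puts E and R at N ± 3.2·n: E = (-3.13, 0.676), R = (3.13, -0.676). Equal radii place B and M the same way about D: B = D + 3.2·n = (10.5, 63.6), M = D − 3.2·n = (16.7, 62.3). So M.y = 62.3.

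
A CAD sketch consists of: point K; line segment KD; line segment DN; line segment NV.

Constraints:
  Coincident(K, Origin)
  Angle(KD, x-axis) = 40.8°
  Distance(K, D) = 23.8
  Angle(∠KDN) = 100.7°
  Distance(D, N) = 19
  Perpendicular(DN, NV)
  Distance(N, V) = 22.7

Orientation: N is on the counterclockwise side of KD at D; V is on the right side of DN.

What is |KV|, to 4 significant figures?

51.70

∠KDN = 100.7°, so DN runs at 40.8° + (180° − 100.7°) = 120.1° from the x-axis; with |DN| = 19.0, N = D + 19.0·(cos 120.1°, sin 120.1°) = (8.488, 31.99). DN ⟂ NV; with |NV| = 22.7 on the right of DN, V = N + 22.7·(0.8652, 0.5015) = (28.13, 43.37). Then |KV| = |V − K| = 51.70.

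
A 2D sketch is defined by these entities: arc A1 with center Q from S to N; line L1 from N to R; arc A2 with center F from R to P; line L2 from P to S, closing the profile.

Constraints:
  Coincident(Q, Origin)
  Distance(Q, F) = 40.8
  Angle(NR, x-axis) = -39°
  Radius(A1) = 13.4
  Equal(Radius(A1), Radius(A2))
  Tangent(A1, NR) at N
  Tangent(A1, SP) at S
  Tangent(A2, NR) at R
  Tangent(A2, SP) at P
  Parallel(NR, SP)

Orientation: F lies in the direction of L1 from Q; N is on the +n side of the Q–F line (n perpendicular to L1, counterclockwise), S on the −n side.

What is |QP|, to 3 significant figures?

42.9

The slot axis is L1's direction at -39.0°, so u = (cos -39.0°, sin -39.0°) = (0.777, -0.629) and n = (−sin -39.0°, cos -39.0°) = (0.629, 0.777). Q is at the origin and F lies 40.8 along u from Q, so F = 40.8·u = (31.7, -25.7). Tangency of A1 to both parallel lines with radius 13.4 puts N and S at Q ± 13.4·n: N = (8.43, 10.4), S = (-8.43, -10.4). Equal radii place R and P the same way about F: R = F + 13.4·n = (40.1, -15.3), P = F − 13.4·n = (23.3, -36.1). Then |QP| = |P − Q| = 42.9.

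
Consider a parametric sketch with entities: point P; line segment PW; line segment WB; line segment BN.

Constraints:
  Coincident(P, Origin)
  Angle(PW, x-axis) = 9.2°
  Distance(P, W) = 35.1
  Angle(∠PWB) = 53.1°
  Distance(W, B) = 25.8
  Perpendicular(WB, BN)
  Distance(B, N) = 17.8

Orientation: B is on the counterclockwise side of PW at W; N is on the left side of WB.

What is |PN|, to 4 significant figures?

11.30

P is at the origin; PW runs at 9.2° with length 35.1, so W = 35.1·(cos 9.2°, sin 9.2°) = (34.65, 5.612). ∠PWB = 53.1°, so WB runs at 9.2° + (180° − 53.1°) = 136.1° from the x-axis; with |WB| = 25.8, B = W + 25.8·(cos 136.1°, sin 136.1°) = (16.06, 23.50). The perpendicularity gives BN at right angles to WB; with |BN| = 17.8 on the left of WB, N = B + 17.8·(-0.6934, -0.7206) = (3.716, 10.68). Then |PN| = |N − P| = 11.30.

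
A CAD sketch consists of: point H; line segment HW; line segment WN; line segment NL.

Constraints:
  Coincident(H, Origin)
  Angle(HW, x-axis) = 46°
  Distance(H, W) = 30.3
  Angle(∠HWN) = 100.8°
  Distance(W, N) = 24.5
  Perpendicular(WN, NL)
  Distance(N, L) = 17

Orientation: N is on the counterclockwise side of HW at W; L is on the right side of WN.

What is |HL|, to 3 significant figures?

55.7

H is at the origin; HW runs at 46.0° with length 30.3, so W = 30.3·(cos 46.0°, sin 46.0°) = (21.0, 21.8). ∠HWN = 100.8°, so WN runs at 46.0° + (180° − 100.8°) = 125° from the x-axis; with |WN| = 24.5, N = W + 24.5·(cos 125°, sin 125°) = (6.93, 41.8). WN is perpendicular to NL; with |NL| = 17.0 on the right of WN, L = N + 17.0·(0.817, 0.576) = (20.8, 51.6). Then |HL| = |L − H| = 55.7.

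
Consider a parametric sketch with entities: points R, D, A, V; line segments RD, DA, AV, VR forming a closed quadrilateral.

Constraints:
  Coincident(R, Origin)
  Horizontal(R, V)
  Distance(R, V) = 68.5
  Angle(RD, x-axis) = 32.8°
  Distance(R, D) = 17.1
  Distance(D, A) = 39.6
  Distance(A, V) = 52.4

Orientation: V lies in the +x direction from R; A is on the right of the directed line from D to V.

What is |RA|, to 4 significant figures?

38.12

R is at the origin; RV is horizontal with |RV| = 68.5 and V in +x, so V = (68.5, 0). RD runs at 32.8° with |RD| = 17.1, so D = (14.37, 9.263). A is determined by |DA| = 39.6 and |AV| = 52.4 together: it lies at the intersection of circle(D, 39.6) and circle(V, 52.4). With |DV| = 54.91, the foot of the radical line on DV is 16.73 from D and the perpendicular offset is √(39.6² − 16.73²) = 35.89. Taking the right-of-DV solution: A = (24.81, -28.94).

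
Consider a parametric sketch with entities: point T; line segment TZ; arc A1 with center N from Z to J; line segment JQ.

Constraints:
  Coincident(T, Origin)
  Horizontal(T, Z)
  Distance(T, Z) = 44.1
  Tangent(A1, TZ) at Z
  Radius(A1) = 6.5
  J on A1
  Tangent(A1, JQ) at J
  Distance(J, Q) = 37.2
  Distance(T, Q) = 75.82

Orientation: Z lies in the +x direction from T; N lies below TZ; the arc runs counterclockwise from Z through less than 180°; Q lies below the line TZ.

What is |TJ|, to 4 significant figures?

41.08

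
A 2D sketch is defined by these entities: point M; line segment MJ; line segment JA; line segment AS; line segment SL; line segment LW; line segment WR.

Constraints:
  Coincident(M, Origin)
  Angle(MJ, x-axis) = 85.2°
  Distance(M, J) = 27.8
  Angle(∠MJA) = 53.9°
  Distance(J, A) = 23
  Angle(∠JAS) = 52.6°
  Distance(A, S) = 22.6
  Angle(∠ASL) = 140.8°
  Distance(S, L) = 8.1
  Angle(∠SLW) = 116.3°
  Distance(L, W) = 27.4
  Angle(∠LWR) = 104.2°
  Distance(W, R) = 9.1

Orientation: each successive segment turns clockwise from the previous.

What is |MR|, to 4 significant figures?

41.24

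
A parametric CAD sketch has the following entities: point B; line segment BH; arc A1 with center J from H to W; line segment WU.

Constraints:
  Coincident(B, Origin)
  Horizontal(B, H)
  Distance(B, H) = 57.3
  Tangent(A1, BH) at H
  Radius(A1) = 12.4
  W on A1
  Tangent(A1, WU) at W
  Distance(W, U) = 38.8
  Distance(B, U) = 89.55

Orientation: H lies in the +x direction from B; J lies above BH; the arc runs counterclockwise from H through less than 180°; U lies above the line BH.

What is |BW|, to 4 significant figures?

70.41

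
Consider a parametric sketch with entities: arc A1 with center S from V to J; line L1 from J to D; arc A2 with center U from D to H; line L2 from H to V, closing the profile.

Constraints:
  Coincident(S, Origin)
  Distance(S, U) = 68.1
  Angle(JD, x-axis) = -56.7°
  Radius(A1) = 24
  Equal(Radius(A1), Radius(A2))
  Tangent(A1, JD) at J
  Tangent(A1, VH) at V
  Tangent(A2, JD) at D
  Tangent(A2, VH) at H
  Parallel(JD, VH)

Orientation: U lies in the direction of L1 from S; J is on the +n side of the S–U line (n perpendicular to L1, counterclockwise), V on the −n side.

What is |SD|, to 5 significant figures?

72.205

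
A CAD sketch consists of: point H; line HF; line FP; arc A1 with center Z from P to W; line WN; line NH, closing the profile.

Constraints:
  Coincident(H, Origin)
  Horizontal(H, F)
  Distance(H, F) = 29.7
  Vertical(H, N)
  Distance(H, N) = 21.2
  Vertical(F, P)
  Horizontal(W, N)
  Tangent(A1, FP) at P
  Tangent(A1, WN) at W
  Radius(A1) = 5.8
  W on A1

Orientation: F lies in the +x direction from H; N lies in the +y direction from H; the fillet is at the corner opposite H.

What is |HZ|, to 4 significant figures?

28.43

H and N share the same x with |HN| = 21.2 and N on the +y side, so N = (0.000, 21.20). The virtual corner opposite H is at (29.70, 21.20). Since A1 is tangent to FP there, ZP ⟂ FP and the tangent condition forces ZW to be normal to WN, with radius 5.8, so the center Z sits 5.8 in from both sides at Z = (23.90, 15.40). Then |HZ| = |Z − H| = 28.43.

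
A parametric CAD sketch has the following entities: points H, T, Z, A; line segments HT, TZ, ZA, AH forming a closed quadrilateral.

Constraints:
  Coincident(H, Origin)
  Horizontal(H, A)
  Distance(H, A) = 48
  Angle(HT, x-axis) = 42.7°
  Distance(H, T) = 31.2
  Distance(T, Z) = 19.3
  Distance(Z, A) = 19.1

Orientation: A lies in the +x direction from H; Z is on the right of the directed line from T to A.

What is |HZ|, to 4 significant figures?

29.26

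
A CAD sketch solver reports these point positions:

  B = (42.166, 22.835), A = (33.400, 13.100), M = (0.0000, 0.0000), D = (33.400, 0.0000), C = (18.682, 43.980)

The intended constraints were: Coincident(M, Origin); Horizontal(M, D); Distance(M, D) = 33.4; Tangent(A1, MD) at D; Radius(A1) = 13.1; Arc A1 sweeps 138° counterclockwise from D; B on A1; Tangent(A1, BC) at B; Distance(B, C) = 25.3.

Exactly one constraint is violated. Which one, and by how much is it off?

Distance(B, C) = 25.3 — off by 6.30.

M = (0.00, 0.00) ✓; M.y = 0.00, D.y = 0.00 ✓; |MD| = 33.40 ✓; ∠(AD, DM) = 90.00° ✓; |AD| = 13.10 ✓; bearing(A→B) − bearing(A→D) = 138.0° ✓; |AB| = 13.10 ✓; ∠(AB, BC) = 90.00° ✓; |BC| = 31.60 ✗.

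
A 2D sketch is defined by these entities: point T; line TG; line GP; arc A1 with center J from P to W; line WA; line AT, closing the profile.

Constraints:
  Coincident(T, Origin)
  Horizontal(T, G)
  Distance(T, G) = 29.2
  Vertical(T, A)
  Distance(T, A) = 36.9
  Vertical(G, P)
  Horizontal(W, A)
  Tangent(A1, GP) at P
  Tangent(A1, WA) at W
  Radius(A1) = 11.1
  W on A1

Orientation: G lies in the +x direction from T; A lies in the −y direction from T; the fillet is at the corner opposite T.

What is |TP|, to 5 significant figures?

38.965

The virtual corner opposite T is at (29.200, -36.900). A1 meets GP tangentially, so JP is at right angles to GP and since A1 is tangent to WA there, JW ⟂ WA, with radius 11.1, so the center J sits 11.1 in from both sides at J = (18.100, -25.800). That places the tangent points at P = (29.200, -25.800) on GP and W = (18.100, -36.900) on WA. Then |TP| = |P − T| = 38.965.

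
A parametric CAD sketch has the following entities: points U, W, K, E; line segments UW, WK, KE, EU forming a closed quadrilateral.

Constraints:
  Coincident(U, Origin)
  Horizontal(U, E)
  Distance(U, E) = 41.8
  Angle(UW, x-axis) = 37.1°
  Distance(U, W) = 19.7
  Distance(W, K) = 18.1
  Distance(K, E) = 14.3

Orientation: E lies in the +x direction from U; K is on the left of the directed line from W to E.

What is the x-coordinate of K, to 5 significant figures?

33.812

U is at the origin; U and E share the same y with |UE| = 41.8 and E in +x, so E = (41.8, 0). UW runs at 37.1° with |UW| = 19.7, so W = (15.712, 11.883). K is determined by |WK| = 18.1 and |KE| = 14.3 together: it lies at the intersection of circle(W, 18.1) and circle(E, 14.3). With |WE| = 28.667, the foot of the radical line on WE is 16.481 from W and the perpendicular offset is √(18.1² − 16.481²) = 7.4830. Taking the left-of-WE solution: K = (33.812, 11.861).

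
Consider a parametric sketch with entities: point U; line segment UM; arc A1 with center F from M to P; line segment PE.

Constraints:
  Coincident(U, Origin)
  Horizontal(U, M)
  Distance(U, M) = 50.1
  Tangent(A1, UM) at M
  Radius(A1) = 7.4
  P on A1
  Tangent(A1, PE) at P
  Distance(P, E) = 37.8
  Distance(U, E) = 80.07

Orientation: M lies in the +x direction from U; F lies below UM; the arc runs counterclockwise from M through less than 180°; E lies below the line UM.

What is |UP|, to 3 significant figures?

46.1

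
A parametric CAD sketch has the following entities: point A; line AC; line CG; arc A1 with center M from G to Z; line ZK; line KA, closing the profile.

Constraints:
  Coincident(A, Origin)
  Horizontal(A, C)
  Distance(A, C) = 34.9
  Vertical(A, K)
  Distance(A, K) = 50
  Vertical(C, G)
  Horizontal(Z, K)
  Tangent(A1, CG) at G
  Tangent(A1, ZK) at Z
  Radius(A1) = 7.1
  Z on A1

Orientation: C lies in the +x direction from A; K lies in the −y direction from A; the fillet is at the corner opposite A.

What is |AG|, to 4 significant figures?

55.30

A is at the origin; AC is horizontal with |AC| = 34.9 and C on the +x side, so C = (34.90, 0.000). A and K share the same x with |AK| = 50.0 and K on the −y side, so K = (0.000, -50.00). The virtual corner opposite A is at (34.90, -50.00). A1 meets CG tangentially, so MG is at right angles to CG and the tangent condition forces MZ to be normal to ZK, with radius 7.1, so the center M sits 7.1 in from both sides at M = (27.80, -42.90). That places the tangent points at G = (34.90, -42.90) on CG and Z = (27.80, -50.00) on ZK. Then |AG| = |G − A| = 55.30.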